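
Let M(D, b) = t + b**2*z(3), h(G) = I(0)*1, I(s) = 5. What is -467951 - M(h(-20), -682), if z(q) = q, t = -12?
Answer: -1863311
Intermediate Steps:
h(G) = 5 (h(G) = 5*1 = 5)
M(D, b) = -12 + 3*b**2 (M(D, b) = -12 + b**2*3 = -12 + 3*b**2)
-467951 - M(h(-20), -682) = -467951 - (-12 + 3*(-682)**2) = -467951 - (-12 + 3*465124) = -467951 - (-12 + 1395372) = -467951 - 1*1395360 = -467951 - 1395360 = -1863311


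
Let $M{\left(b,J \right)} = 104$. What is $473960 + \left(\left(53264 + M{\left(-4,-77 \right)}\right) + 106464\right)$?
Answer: $633792$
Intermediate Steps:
$473960 + \left(\left(53264 + M{\left(-4,-77 \right)}\right) + 106464\right) = 473960 + \left(\left(53264 + 104\right) + 106464\right) = 473960 + \left(53368 + 106464\right) = 473960 + 159832 = 633792$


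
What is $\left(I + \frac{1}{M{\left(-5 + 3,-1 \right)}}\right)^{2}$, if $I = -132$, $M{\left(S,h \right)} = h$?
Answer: $17689$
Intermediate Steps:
$\left(I + \frac{1}{M{\left(-5 + 3,-1 \right)}}\right)^{2} = \left(-132 + \frac{1}{-1}\right)^{2} = \left(-132 - 1\right)^{2} = \left(-133\right)^{2} = 17689$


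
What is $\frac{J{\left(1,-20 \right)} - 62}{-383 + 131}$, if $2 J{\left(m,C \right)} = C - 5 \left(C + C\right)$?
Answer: $- \frac{1}{9} \approx -0.11111$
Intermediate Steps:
$J{\left(m,C \right)} = - \frac{9 C}{2}$ ($J{\left(m,C \right)} = \frac{C - 5 \left(C + C\right)}{2} = \frac{C - 5 \cdot 2 C}{2} = \frac{C - 10 C}{2} = \frac{\left(-9\right) C}{2} = - \frac{9 C}{2}$)
$\frac{J{\left(1,-20 \right)} - 62}{-383 + 131} = \frac{\left(- \frac{9}{2}\right) \left(-20\right) - 62}{-383 + 131} = \frac{90 - 62}{-252} = 28 \left(- \frac{1}{252}\right) = - \frac{1}{9}$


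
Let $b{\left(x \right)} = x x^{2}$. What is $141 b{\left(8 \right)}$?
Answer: $72192$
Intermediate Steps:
$b{\left(x \right)} = x^{3}$
$141 b{\left(8 \right)} = 141 \cdot 8^{3} = 141 \cdot 512 = 72192$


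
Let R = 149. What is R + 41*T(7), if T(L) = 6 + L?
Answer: 682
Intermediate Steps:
R + 41*T(7) = 149 + 41*(6 + 7) = 149 + 41*13 = 149 + 533 = 682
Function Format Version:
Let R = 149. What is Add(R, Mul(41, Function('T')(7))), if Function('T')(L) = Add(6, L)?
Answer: 682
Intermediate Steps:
Add(R, Mul(41, Function('T')(7))) = Add(149, Mul(41, Add(6, 7))) = Add(149, Mul(41, 13)) = Add(149, 533) = 682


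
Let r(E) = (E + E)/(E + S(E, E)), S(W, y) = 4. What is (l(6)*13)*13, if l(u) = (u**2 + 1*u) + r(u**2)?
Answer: 37011/5 ≈ 7402.2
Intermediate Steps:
r(E) = 2*E/(4 + E) (r(E) = (E + E)/(E + 4) = (2*E)/(4 + E) = 2*E/(4 + E))
l(u) = u + u**2 + 2*u**2/(4 + u**2) (l(u) = (u**2 + 1*u) + 2*u**2/(4 + u**2) = (u**2 + u) + 2*u**2/(4 + u**2) = (u + u**2) + 2*u**2/(4 + u**2) = u + u**2 + 2*u**2/(4 + u**2))
(l(6)*13)*13 = ((6*(2*6 + (1 + 6)*(4 + 6**2))/(4 + 6**2))*13)*13 = ((6*(12 + 7*(4 + 36))/(4 + 36))*13)*13 = ((6*(12 + 7*40)/40)*13)*13 = ((6*(1/40)*(12 + 280))*13)*13 = ((6*(1/40)*292)*13)*13 = ((219/5)*13)*13 = (2847/5)*13 = 37011/5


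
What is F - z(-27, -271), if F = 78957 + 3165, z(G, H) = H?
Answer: 82393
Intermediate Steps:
F = 82122
F - z(-27, -271) = 82122 - 1*(-271) = 82122 + 271 = 82393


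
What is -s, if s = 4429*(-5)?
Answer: 22145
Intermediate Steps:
s = -22145
-s = -1*(-22145) = 22145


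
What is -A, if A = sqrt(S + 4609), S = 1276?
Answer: -sqrt(5885) ≈ -76.714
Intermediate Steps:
A = sqrt(5885) (A = sqrt(1276 + 4609) = sqrt(5885) ≈ 76.714)
-A = -sqrt(5885)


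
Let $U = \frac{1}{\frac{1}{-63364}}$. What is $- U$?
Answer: $63364$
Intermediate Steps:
$U = -63364$ ($U = \frac{1}{- \frac{1}{63364}} = -63364$)
$- U = \left(-1\right) \left(-63364\right) = 63364$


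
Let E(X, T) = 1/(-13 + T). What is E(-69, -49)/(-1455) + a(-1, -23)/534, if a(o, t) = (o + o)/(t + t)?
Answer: 2847/30776645 ≈ 9.2505e-5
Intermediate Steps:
a(o, t) = o/t (a(o, t) = (2*o)/((2*t)) = (2*o)*(1/(2*t)) = o/t)
E(-69, -49)/(-1455) + a(-1, -23)/534 = 1/(-13 - 49*(-1455)) - 1/(-23)/534 = -1/1455/(-62) - 1*(-1/23)*(1/534) = -1/62*(-1/1455) + (1/23)*(1/534) = 1/90210 + 1/12282 = 2847/30776645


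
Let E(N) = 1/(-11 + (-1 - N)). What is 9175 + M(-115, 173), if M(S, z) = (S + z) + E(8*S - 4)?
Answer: 8420497/912 ≈ 9233.0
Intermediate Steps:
E(N) = 1/(-12 - N)
M(S, z) = S + z - 1/(8 + 8*S) (M(S, z) = (S + z) - 1/(12 + (8*S - 4)) = (S + z) - 1/(12 + (-4 + 8*S)) = (S + z) - 1/(8 + 8*S) = S + z - 1/(8 + 8*S))
9175 + M(-115, 173) = 9175 + (-1/8 + (1 - 115)*(-115 + 173))/(1 - 115) = 9175 + (-1/8 - 114*58)/(-114) = 9175 - (-1/8 - 6612)/114 = 9175 - 1/114*(-52897/8) = 9175 + 52897/912 = 8420497/912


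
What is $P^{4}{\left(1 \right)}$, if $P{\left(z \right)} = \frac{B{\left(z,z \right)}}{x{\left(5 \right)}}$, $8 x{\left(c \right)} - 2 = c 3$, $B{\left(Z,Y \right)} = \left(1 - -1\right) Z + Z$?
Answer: $\frac{331776}{83521} \approx 3.9724$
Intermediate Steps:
$B{\left(Z,Y \right)} = 3 Z$ ($B{\left(Z,Y \right)} = \left(1 + 1\right) Z + Z = 2 Z + Z = 3 Z$)
$x{\left(c \right)} = \frac{1}{4} + \frac{3 c}{8}$ ($x{\left(c \right)} = \frac{1}{4} + \frac{c 3}{8} = \frac{1}{4} + \frac{3 c}{8}$)
$P{\left(z \right)} = \frac{24 z}{17}$ ($P{\left(z \right)} = \frac{3 z}{\frac{1}{4} + \frac{3}{8} \cdot 5} = \frac{3 z}{\frac{1}{4} + \frac{15}{8}} = \frac{3 z}{\frac{17}{8}} = 3 z \frac{8}{17} = \frac{24 z}{17}$)
$P^{4}{\left(1 \right)} = \left(\frac{24}{17} \cdot 1\right)^{4} = \left(\frac{24}{17}\right)^{4} = \frac{331776}{83521}$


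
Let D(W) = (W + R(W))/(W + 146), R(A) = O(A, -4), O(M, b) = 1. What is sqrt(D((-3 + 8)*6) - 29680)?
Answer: I*sqrt(57460139)/44 ≈ 172.28*I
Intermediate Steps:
R(A) = 1
D(W) = (1 + W)/(146 + W) (D(W) = (W + 1)/(W + 146) = (1 + W)/(146 + W))
sqrt(D((-3 + 8)*6) - 29680) = sqrt((1 + (-3 + 8)*6)/(146 + (-3 + 8)*6) - 29680) = sqrt((1 + 5*6)/(146 + 5*6) - 29680) = sqrt((1 + 30)/(146 + 30) - 29680) = sqrt(31/176 - 29680) = sqrt(-5223649/176) = I*sqrt(57460139)/44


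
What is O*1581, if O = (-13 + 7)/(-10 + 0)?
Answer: 4743/5 ≈ 948.60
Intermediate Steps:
O = 3/5 (O = -6/(-10) = -6*(-1/10) = 3/5 ≈ 0.60000)
O*1581 = (3/5)*1581 = 4743/5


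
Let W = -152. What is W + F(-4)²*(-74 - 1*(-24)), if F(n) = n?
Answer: -952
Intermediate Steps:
W + F(-4)²*(-74 - 1*(-24)) = -152 + (-4)²*(-74 - 1*(-24)) = -152 + 16*(-74 + 24) = -152 + 16*(-50) = -152 - 800 = -952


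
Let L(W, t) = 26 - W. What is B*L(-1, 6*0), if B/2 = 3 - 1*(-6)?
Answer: 486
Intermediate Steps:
B = 18 (B = 2*(3 - 1*(-6)) = 2*(3 + 6) = 2*9 = 18)
B*L(-1, 6*0) = 18*(26 - 1*(-1)) = 18*(26 + 1) = 18*27 = 486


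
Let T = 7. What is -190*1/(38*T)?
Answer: -5/7 ≈ -0.71429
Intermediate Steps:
-190*1/(38*T) = -190/(7*38) = -190/266 = -190*1/266 = -5/7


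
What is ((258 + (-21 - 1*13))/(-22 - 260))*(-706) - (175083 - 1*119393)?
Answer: -7773218/141 ≈ -55129.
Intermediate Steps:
((258 + (-21 - 1*13))/(-22 - 260))*(-706) - (175083 - 1*119393) = ((258 + (-21 - 13))/(-282))*(-706) - (175083 - 119393) = ((258 - 34)*(-1/282))*(-706) - 1*55690 = (224*(-1/282))*(-706) - 55690 = -112/141*(-706) - 55690 = 79072/141 - 55690 = -7773218/141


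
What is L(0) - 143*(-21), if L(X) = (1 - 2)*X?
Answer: 3003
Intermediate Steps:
L(X) = -X
L(0) - 143*(-21) = -1*0 - 143*(-21) = 0 + 3003 = 3003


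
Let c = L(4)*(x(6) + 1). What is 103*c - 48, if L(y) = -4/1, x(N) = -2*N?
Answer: 4484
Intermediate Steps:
L(y) = -4 (L(y) = -4*1 = -4)
c = 44 (c = -4*(-2*6 + 1) = -4*(-12 + 1) = -4*(-11) = 44)
103*c - 48 = 103*44 - 48 = 4532 - 48 = 4484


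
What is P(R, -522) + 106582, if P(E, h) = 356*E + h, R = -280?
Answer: 6380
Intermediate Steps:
P(E, h) = h + 356*E
P(R, -522) + 106582 = (-522 + 356*(-280)) + 106582 = (-522 - 99680) + 106582 = -100202 + 106582 = 6380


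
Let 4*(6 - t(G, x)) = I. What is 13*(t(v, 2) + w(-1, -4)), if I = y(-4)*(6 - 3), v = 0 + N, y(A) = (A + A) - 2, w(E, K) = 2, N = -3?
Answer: 403/2 ≈ 201.50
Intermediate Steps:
y(A) = -2 + 2*A (y(A) = 2*A - 2 = -2 + 2*A)
v = -3 (v = 0 - 3 = -3)
I = -30 (I = (-2 + 2*(-4))*(6 - 3) = (-2 - 8)*3 = -10*3 = -30)
t(G, x) = 27/2 (t(G, x) = 6 - ¼*(-30) = 6 + 15/2 = 27/2)
13*(t(v, 2) + w(-1, -4)) = 13*(27/2 + 2) = 13*(31/2) = 403/2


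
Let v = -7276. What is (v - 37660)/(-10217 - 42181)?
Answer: 548/639 ≈ 0.85759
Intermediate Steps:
(v - 37660)/(-10217 - 42181) = (-7276 - 37660)/(-10217 - 42181) = -44936/(-52398) = -44936*(-1/52398) = 548/639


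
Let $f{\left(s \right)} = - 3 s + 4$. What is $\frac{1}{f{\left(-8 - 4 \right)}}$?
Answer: $\frac{1}{40} \approx 0.025$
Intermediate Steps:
$f{\left(s \right)} = 4 - 3 s$
$\frac{1}{f{\left(-8 - 4 \right)}} = \frac{1}{4 - 3 \left(-8 - 4\right)} = \frac{1}{4 - -36} = \frac{1}{4 + 36} = \frac{1}{40}$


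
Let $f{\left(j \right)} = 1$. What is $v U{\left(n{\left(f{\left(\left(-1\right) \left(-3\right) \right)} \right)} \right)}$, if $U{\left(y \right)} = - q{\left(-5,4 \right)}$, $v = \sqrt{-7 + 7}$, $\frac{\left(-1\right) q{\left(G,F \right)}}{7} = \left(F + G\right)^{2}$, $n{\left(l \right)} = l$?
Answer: $0$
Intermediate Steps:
$q{\left(G,F \right)} = - 7 \left(F + G\right)^{2}$
$v = 0$ ($v = \sqrt{0} = 0$)
$U{\left(y \right)} = 7$ ($U{\left(y \right)} = - \left(-7\right) \left(4 - 5\right)^{2} = - \left(-7\right) \left(-1\right)^{2} = - \left(-7\right) 1 = \left(-1\right) \left(-7\right) = 7$)
$v U{\left(n{\left(f{\left(\left(-1\right) \left(-3\right) \right)} \right)} \right)} = 0 \cdot 7 = 0$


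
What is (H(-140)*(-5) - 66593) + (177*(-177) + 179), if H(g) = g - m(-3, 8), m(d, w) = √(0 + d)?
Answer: -97043 + 5*I*√3 ≈ -97043.0 + 8.6602*I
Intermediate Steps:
m(d, w) = √d
H(g) = g - I*√3 (H(g) = g - √(-3) = g - I*√3)
(H(-140)*(-5) - 66593) + (177*(-177) + 179) = ((-140 - I*√3)*(-5) - 66593) + (177*(-177) + 179) = ((700 + 5*I*√3) - 66593) + (-31329 + 179) = (-65893 + 5*I*√3) - 31150 = -97043 + 5*I*√3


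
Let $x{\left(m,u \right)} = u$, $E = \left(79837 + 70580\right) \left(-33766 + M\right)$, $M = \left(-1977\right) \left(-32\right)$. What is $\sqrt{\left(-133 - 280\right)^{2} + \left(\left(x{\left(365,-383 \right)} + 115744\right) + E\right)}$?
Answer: $18 \sqrt{13695329} \approx 66613.0$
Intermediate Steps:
$M = 63264$
$E = 4437000666$ ($E = \left(79837 + 70580\right) \left(-33766 + 63264\right) = 150417 \cdot 29498 = 4437000666$)
$\sqrt{\left(-133 - 280\right)^{2} + \left(\left(x{\left(365,-383 \right)} + 115744\right) + E\right)} = \sqrt{\left(-133 - 280\right)^{2} + \left(\left(-383 + 115744\right) + 4437000666\right)} = \sqrt{\left(-413\right)^{2} + \left(115361 + 4437000666\right)} = \sqrt{170569 + 4437116027} = \sqrt{4437286596} = 18 \sqrt{13695329}$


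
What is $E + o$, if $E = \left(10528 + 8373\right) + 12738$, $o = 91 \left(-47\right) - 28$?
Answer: $27334$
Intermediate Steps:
$o = -4305$ ($o = -4277 - 28 = -4305$)
$E = 31639$ ($E = 18901 + 12738 = 31639$)
$E + o = 31639 - 4305 = 27334$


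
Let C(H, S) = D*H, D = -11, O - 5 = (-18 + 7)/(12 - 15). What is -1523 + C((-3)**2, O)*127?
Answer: -14096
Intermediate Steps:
O = 26/3 (O = 5 + (-18 + 7)/(12 - 15) = 5 - 11/(-3) = 5 - 11*(-1/3) = 5 + 11/3 = 26/3 ≈ 8.6667)
C(H, S) = -11*H
-1523 + C((-3)**2, O)*127 = -1523 - 11*(-3)**2*127 = -1523 - 11*9*127 = -1523 - 99*127 = -1523 - 12573 = -14096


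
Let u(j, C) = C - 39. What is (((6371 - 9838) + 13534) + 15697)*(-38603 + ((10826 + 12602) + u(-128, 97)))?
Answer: -389474388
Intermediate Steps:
u(j, C) = -39 + C
(((6371 - 9838) + 13534) + 15697)*(-38603 + ((10826 + 12602) + u(-128, 97))) = (((6371 - 9838) + 13534) + 15697)*(-38603 + ((10826 + 12602) + (-39 + 97))) = ((-3467 + 13534) + 15697)*(-38603 + (23428 + 58)) = (10067 + 15697)*(-38603 + 23486) = 25764*(-15117) = -389474388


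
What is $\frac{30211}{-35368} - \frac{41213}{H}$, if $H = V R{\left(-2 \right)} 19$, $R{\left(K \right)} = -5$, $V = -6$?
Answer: $- \frac{737420827}{10079880} \approx -73.158$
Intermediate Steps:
$H = 570$ ($H = \left(-6\right) \left(-5\right) 19 = 30 \cdot 19 = 570$)
$\frac{30211}{-35368} - \frac{41213}{H} = \frac{30211}{-35368} - \frac{41213}{570} = 30211 \left(- \frac{1}{35368}\right) - \frac{41213}{570} = - \frac{30211}{35368} - \frac{41213}{570} = - \frac{737420827}{10079880}$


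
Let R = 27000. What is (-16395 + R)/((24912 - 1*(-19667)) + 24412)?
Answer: 3535/22997 ≈ 0.15372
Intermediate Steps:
(-16395 + R)/((24912 - 1*(-19667)) + 24412) = (-16395 + 27000)/((24912 - 1*(-19667)) + 24412) = 10605/((24912 + 19667) + 24412) = 10605/(44579 + 24412) = 10605/68991 = 10605*(1/68991) = 3535/22997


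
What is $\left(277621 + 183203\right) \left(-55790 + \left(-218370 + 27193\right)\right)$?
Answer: $-113808320808$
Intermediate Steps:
$\left(277621 + 183203\right) \left(-55790 + \left(-218370 + 27193\right)\right) = 460824 \left(-55790 - 191177\right) = 460824 \left(-246967\right) = -113808320808$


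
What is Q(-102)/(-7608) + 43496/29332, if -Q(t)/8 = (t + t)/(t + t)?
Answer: 10348507/6973683 ≈ 1.4839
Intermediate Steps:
Q(t) = -8 (Q(t) = -8*(t + t)/(t + t) = -8*2*t/(2*t) = -8*2*t*1/(2*t) = -8*1 = -8)
Q(-102)/(-7608) + 43496/29332 = -8/(-7608) + 43496/29332 = -8*(-1/7608) + 43496*(1/29332) = 1/951 + 10874/7333 = 10348507/6973683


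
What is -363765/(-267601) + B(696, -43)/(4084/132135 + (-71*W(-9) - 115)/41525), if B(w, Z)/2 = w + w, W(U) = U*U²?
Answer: 102257384716240665/46787145026801 ≈ 2185.6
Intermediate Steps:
W(U) = U³
B(w, Z) = 4*w (B(w, Z) = 2*(w + w) = 2*(2*w) = 4*w)
-363765/(-267601) + B(696, -43)/(4084/132135 + (-71*W(-9) - 115)/41525) = -363765/(-267601) + (4*696)/(4084/132135 + (-71*(-9)³ - 115)/41525) = -363765*(-1/267601) + 2784/(4084*(1/132135) + (-71*(-729) - 115)*(1/41525)) = 363765/267601 + 2784/(4084/132135 + (51759 - 115)*(1/41525)) = 363765/267601 + 2784/(4084/132135 + 51644*(1/41525)) = 363765/267601 + 2784/(4084/132135 + 51644/41525) = 363765/267601 + 2784/(1398713608/1097381175) = 363765/267601 + 2784*(1097381175/1398713608) = 363765/267601 + 381888648900/174839201 = 102257384716240665/46787145026801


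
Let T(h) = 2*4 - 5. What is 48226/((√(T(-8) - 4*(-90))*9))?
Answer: 48226*√3/297 ≈ 281.25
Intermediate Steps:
T(h) = 3 (T(h) = 8 - 5 = 3)
48226/((√(T(-8) - 4*(-90))*9)) = 48226/((√(3 - 4*(-90))*9)) = 48226/((√(3 + 360)*9)) = 48226/((√363*9)) = 48226/(((11*√3)*9)) = 48226/((99*√3)) = 48226*(√3/297) = 48226*√3/297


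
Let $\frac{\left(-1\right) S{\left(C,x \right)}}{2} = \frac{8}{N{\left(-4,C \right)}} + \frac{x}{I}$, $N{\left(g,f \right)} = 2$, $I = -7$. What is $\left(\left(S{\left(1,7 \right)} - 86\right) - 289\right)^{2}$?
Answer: $145161$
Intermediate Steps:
$S{\left(C,x \right)} = -8 + \frac{2 x}{7}$ ($S{\left(C,x \right)} = - 2 \left(\frac{8}{2} + \frac{x}{-7}\right) = - 2 \left(8 \cdot \frac{1}{2} + x \left(- \frac{1}{7}\right)\right) = - 2 \left(4 - \frac{x}{7}\right) = -8 + \frac{2 x}{7}$)
$\left(\left(S{\left(1,7 \right)} - 86\right) - 289\right)^{2} = \left(\left(\left(-8 + \frac{2}{7} \cdot 7\right) - 86\right) - 289\right)^{2} = \left(\left(\left(-8 + 2\right) - 86\right) - 289\right)^{2} = \left(\left(-6 - 86\right) - 289\right)^{2} = \left(-92 - 289\right)^{2} = \left(-381\right)^{2} = 145161$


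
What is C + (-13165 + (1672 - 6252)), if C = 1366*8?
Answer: -6817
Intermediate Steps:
C = 10928
C + (-13165 + (1672 - 6252)) = 10928 + (-13165 + (1672 - 6252)) = 10928 + (-13165 - 4580) = 10928 - 17745 = -6817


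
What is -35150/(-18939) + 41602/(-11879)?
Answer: -370353428/224976381 ≈ -1.6462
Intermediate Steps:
-35150/(-18939) + 41602/(-11879) = -35150*(-1/18939) + 41602*(-1/11879) = 35150/18939 - 41602/11879 = -370353428/224976381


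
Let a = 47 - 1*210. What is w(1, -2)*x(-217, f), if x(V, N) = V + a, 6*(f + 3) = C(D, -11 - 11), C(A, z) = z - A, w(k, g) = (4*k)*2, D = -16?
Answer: -3040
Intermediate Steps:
a = -163 (a = 47 - 210 = -163)
w(k, g) = 8*k
f = -4 (f = -3 + ((-11 - 11) - 1*(-16))/6 = -3 + (-22 + 16)/6 = -3 + (⅙)*(-6) = -3 - 1 = -4)
x(V, N) = -163 + V (x(V, N) = V - 163 = -163 + V)
w(1, -2)*x(-217, f) = (8*1)*(-163 - 217) = 8*(-380) = -3040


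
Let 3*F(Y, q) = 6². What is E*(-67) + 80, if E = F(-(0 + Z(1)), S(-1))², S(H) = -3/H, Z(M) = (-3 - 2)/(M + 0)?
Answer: -9568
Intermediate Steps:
Z(M) = -5/M
F(Y, q) = 12 (F(Y, q) = (⅓)*6² = (⅓)*36 = 12)
E = 144 (E = 12² = 144)
E*(-67) + 80 = 144*(-67) + 80 = -9648 + 80 = -9568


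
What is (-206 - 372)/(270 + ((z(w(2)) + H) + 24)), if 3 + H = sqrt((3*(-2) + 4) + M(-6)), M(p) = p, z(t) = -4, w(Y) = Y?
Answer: -165886/82377 + 1156*I*sqrt(2)/82377 ≈ -2.0137 + 0.019846*I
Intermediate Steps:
H = -3 + 2*I*sqrt(2) (H = -3 + sqrt((3*(-2) + 4) - 6) = -3 + sqrt((-6 + 4) - 6) = -3 + sqrt(-2 - 6) = -3 + sqrt(-8) = -3 + 2*I*sqrt(2) ≈ -3.0 + 2.8284*I)
(-206 - 372)/(270 + ((z(w(2)) + H) + 24)) = (-206 - 372)/(270 + ((-4 + (-3 + 2*I*sqrt(2))) + 24)) = -578/(270 + ((-7 + 2*I*sqrt(2)) + 24)) = -578/(270 + (17 + 2*I*sqrt(2))) = -578/(287 + 2*I*sqrt(2))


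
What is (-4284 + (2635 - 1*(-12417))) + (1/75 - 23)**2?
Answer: 63542176/5625 ≈ 11296.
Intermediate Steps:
(-4284 + (2635 - 1*(-12417))) + (1/75 - 23)**2 = (-4284 + (2635 + 12417)) + (1/75 - 23)**2 = (-4284 + 15052) + (-1724/75)**2 = 10768 + 2972176/5625 = 63542176/5625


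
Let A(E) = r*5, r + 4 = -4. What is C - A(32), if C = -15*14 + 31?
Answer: -139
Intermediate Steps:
r = -8 (r = -4 - 4 = -8)
C = -179 (C = -210 + 31 = -179)
A(E) = -40 (A(E) = -8*5 = -40)
C - A(32) = -179 - 1*(-40) = -179 + 40 = -139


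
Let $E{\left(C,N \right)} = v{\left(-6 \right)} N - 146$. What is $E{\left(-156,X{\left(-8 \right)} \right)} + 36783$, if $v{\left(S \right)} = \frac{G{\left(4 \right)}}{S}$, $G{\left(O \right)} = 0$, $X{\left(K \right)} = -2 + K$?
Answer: $36637$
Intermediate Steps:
$v{\left(S \right)} = 0$ ($v{\left(S \right)} = \frac{0}{S} = 0$)
$E{\left(C,N \right)} = -146$ ($E{\left(C,N \right)} = 0 N - 146 = 0 - 146 = -146$)
$E{\left(-156,X{\left(-8 \right)} \right)} + 36783 = -146 + 36783 = 36637$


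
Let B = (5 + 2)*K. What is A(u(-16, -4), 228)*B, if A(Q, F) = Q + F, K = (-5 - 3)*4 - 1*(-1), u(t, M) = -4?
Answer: -48608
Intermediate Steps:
K = -31 (K = -8*4 + 1 = -32 + 1 = -31)
A(Q, F) = F + Q
B = -217 (B = (5 + 2)*(-31) = 7*(-31) = -217)
A(u(-16, -4), 228)*B = (228 - 4)*(-217) = 224*(-217) = -48608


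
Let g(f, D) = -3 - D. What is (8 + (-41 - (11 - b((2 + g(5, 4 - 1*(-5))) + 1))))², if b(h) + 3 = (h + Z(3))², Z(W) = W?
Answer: 121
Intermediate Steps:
b(h) = -3 + (3 + h)² (b(h) = -3 + (h + 3)² = -3 + (3 + h)²)
(8 + (-41 - (11 - b((2 + g(5, 4 - 1*(-5))) + 1))))² = (8 + (-41 - (11 - (-3 + (3 + ((2 + (-3 - (4 - 1*(-5)))) + 1))²))))² = (8 + (-41 - (11 - (-3 + (3 + ((2 + (-3 - (4 + 5))) + 1))²))))² = (8 + (-41 - (11 - (-3 + (3 + ((2 + (-3 - 1*9)) + 1))²))))² = (8 + (-41 - (11 - (-3 + (3 + ((2 + (-3 - 9)) + 1))²))))² = (8 + (-41 - (11 - (-3 + (3 + ((2 - 12) + 1))²))))² = (8 + (-41 - (11 - (-3 + (3 + (-10 + 1))²))))² = (8 + (-41 - (11 - (-3 + (3 - 9)²))))² = (8 + (-41 - (11 - (-3 + (-6)²))))² = (8 + (-41 - (11 - (-3 + 36))))² = (8 + (-41 - (11 - 1*33)))² = (8 + (-41 - (11 - 33)))² = (8 + (-41 - 1*(-22)))² = (8 + (-41 + 22))² = (8 - 19)² = (-11)² = 121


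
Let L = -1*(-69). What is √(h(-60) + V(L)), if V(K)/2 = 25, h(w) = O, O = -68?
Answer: 3*I*√2 ≈ 4.2426*I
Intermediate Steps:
L = 69
h(w) = -68
V(K) = 50 (V(K) = 2*25 = 50)
√(h(-60) + V(L)) = √(-68 + 50) = √(-18) = 3*I*√2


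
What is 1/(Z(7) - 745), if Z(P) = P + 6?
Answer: -1/732 ≈ -0.0013661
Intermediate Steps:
Z(P) = 6 + P
1/(Z(7) - 745) = 1/((6 + 7) - 745) = 1/(13 - 745) = 1/(-732) = -1/732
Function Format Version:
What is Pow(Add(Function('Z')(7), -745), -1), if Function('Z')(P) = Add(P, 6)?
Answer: Rational(-1, 732) ≈ -0.0013661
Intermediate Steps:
Function('Z')(P) = Add(6, P)
Pow(Add(Function('Z')(7), -745), -1) = Pow(Add(Add(6, 7), -745), -1) = Pow(Add(13, -745), -1) = Pow(-732, -1) = Rational(-1, 732)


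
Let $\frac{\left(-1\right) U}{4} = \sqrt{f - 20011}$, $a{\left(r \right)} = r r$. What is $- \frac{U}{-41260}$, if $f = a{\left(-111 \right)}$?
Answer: $- \frac{i \sqrt{7690}}{10315} \approx - 0.0085015 i$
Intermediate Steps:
$a{\left(r \right)} = r^{2}$
$f = 12321$ ($f = \left(-111\right)^{2} = 12321$)
$U = - 4 i \sqrt{7690}$ ($U = - 4 \sqrt{12321 - 20011} = - 4 \sqrt{-7690} = - 4 i \sqrt{7690} \approx - 350.77 i$)
$- \frac{U}{-41260} = - \frac{\left(-4\right) i \sqrt{7690}}{-41260} = - \frac{- 4 i \sqrt{7690} \left(-1\right)}{41260} = - \frac{i \sqrt{7690}}{10315}$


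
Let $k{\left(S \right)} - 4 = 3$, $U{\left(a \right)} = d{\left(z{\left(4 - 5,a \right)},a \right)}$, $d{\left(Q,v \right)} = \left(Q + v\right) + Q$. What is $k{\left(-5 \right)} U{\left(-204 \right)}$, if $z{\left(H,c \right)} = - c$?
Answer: $1428$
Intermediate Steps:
$d{\left(Q,v \right)} = v + 2 Q$
$U{\left(a \right)} = - a$ ($U{\left(a \right)} = a + 2 \left(- a\right) = a - 2 a = - a$)
$k{\left(S \right)} = 7$ ($k{\left(S \right)} = 4 + 3 = 7$)
$k{\left(-5 \right)} U{\left(-204 \right)} = 7 \left(\left(-1\right) \left(-204\right)\right) = 7 \cdot 204 = 1428$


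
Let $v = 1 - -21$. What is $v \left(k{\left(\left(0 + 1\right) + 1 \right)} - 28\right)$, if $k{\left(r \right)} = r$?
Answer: $-572$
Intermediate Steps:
$v = 22$ ($v = 1 + 21 = 22$)
$v \left(k{\left(\left(0 + 1\right) + 1 \right)} - 28\right) = 22 \left(\left(\left(0 + 1\right) + 1\right) - 28\right) = 22 \left(\left(1 + 1\right) - 28\right) = 22 \left(2 - 28\right) = 22 \left(-26\right) = -572$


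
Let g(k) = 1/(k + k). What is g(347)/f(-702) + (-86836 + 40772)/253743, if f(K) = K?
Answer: -7480693925/41206848228 ≈ -0.18154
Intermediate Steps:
g(k) = 1/(2*k)
g(347)/f(-702) + (-86836 + 40772)/253743 = ((½)/347)/(-702) + (-86836 + 40772)/253743 = ((½)*(1/347))*(-1/702) - 46064*1/253743 = (1/694)*(-1/702) - 46064/253743 = -1/487188 - 46064/253743 = -7480693925/41206848228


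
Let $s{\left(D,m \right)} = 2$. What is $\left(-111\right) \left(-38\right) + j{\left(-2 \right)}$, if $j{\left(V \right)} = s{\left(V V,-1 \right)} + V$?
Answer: $4218$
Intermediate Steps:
$j{\left(V \right)} = 2 + V$
$\left(-111\right) \left(-38\right) + j{\left(-2 \right)} = \left(-111\right) \left(-38\right) + \left(2 - 2\right) = 4218 + 0 = 4218$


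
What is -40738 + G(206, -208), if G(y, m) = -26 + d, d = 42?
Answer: -40722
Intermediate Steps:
G(y, m) = 16 (G(y, m) = -26 + 42 = 16)
-40738 + G(206, -208) = -40738 + 16 = -40722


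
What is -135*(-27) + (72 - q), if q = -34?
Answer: 3751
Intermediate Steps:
-135*(-27) + (72 - q) = -135*(-27) + (72 - 1*(-34)) = 3645 + (72 + 34) = 3645 + 106 = 3751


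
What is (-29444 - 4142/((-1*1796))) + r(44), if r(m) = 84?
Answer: -26363209/898 ≈ -29358.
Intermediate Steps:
(-29444 - 4142/((-1*1796))) + r(44) = (-29444 - 4142/((-1*1796))) + 84 = (-29444 - 4142/(-1796)) + 84 = (-29444 - 4142*(-1/1796)) + 84 = (-29444 + 2071/898) + 84 = -26438641/898 + 84 = -26363209/898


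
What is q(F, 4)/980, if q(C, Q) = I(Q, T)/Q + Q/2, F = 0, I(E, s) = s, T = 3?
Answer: 11/3920 ≈ 0.0028061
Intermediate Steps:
q(C, Q) = Q/2 + 3/Q (q(C, Q) = 3/Q + Q/2 = Q/2 + 3/Q)
q(F, 4)/980 = ((½)*4 + 3/4)/980 = (2 + 3*(¼))*(1/980) = (2 + ¾)*(1/980) = (11/4)*(1/980) = 11/3920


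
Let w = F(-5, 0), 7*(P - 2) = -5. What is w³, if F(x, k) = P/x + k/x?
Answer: -729/42875 ≈ -0.017003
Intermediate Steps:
P = 9/7 (P = 2 + (⅐)*(-5) = 2 - 5/7 = 9/7 ≈ 1.2857)
F(x, k) = 9/(7*x) + k/x
w = -9/35 (w = (9/7 + 0)/(-5) = -⅕*9/7 = -9/35 ≈ -0.25714)
w³ = (-9/35)³ = -729/42875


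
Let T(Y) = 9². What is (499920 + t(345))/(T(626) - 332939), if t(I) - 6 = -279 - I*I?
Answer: -190311/166429 ≈ -1.1435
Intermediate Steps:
T(Y) = 81
t(I) = -273 - I² (t(I) = 6 + (-279 - I*I) = 6 + (-279 - I²) = -273 - I²)
(499920 + t(345))/(T(626) - 332939) = (499920 + (-273 - 1*345²))/(81 - 332939) = (499920 + (-273 - 1*119025))/(-332858) = (499920 + (-273 - 119025))*(-1/332858) = (499920 - 119298)*(-1/332858) = 380622*(-1/332858) = -190311/166429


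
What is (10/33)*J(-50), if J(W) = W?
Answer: -500/33 ≈ -15.152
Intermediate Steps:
(10/33)*J(-50) = (10/33)*(-50) = -500/33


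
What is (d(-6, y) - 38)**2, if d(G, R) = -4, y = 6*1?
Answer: 1764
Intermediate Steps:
y = 6
(d(-6, y) - 38)**2 = (-4 - 38)**2 = (-42)**2 = 1764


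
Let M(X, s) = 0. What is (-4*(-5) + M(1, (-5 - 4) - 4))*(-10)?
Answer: -200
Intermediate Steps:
(-4*(-5) + M(1, (-5 - 4) - 4))*(-10) = (-4*(-5) + 0)*(-10) = (20 + 0)*(-10) = 20*(-10) = -200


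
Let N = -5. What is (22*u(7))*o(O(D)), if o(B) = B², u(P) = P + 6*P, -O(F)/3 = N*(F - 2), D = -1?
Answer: 2182950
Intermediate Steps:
O(F) = -30 + 15*F (O(F) = -(-15)*(F - 2) = -(-15)*(-2 + F) = -3*(10 - 5*F) = -30 + 15*F)
u(P) = 7*P
(22*u(7))*o(O(D)) = (22*(7*7))*(-30 + 15*(-1))² = (22*49)*(-30 - 15)² = 1078*(-45)² = 1078*2025 = 2182950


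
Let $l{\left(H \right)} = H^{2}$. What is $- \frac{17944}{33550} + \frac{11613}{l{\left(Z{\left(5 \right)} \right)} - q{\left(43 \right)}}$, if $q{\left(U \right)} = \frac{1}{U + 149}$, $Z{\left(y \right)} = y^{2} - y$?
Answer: $\frac{9866732}{346225} \approx 28.498$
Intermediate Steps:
$q{\left(U \right)} = \frac{1}{149 + U}$
$- \frac{17944}{33550} + \frac{11613}{l{\left(Z{\left(5 \right)} \right)} - q{\left(43 \right)}} = - \frac{17944}{33550} + \frac{11613}{\left(5 \left(-1 + 5\right)\right)^{2} - \frac{1}{149 + 43}} = \left(-17944\right) \frac{1}{33550} + \frac{11613}{\left(5 \cdot 4\right)^{2} - \frac{1}{192}} = - \frac{8972}{16775} + \frac{11613}{20^{2} - \frac{1}{192}} = - \frac{8972}{16775} + \frac{11613}{400 - \frac{1}{192}} = - \frac{8972}{16775} + \frac{11613}{\frac{76799}{192}} = - \frac{8972}{16775} + 11613 \cdot \frac{192}{76799} = - \frac{8972}{16775} + \frac{2229696}{76799} = \frac{9866732}{346225}$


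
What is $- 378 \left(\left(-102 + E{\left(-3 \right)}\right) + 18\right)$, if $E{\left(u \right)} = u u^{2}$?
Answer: $41958$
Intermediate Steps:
$E{\left(u \right)} = u^{3}$
$- 378 \left(\left(-102 + E{\left(-3 \right)}\right) + 18\right) = - 378 \left(\left(-102 + \left(-3\right)^{3}\right) + 18\right) = - 378 \left(\left(-102 - 27\right) + 18\right) = - 378 \left(-129 + 18\right) = \left(-378\right) \left(-111\right) = 41958$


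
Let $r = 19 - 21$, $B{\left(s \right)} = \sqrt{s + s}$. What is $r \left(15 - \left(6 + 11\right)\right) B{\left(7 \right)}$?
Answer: $4 \sqrt{14} \approx 14.967$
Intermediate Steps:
$B{\left(s \right)} = \sqrt{2} \sqrt{s}$ ($B{\left(s \right)} = \sqrt{2 s} = \sqrt{2} \sqrt{s}$)
$r = -2$
$r \left(15 - \left(6 + 11\right)\right) B{\left(7 \right)} = - 2 \left(15 - \left(6 + 11\right)\right) \sqrt{2} \sqrt{7} = - 2 \left(15 - 17\right) \sqrt{14} = \left(-2\right) \left(-2\right) \sqrt{14} = 4 \sqrt{14}$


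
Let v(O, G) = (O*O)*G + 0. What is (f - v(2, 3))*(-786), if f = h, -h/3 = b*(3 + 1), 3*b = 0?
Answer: 9432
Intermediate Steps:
b = 0 (b = (⅓)*0 = 0)
v(O, G) = G*O² (v(O, G) = O²*G + 0 = G*O² + 0 = G*O²)
h = 0 (h = -0*(3 + 1) = -0*4 = -3*0 = 0)
f = 0
(f - v(2, 3))*(-786) = (0 - 3*2²)*(-786) = (0 - 3*4)*(-786) = (0 - 1*12)*(-786) = (0 - 12)*(-786) = -12*(-786) = 9432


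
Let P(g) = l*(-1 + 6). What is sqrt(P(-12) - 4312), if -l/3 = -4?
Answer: 2*I*sqrt(1063) ≈ 65.207*I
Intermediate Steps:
l = 12 (l = -3*(-4) = 12)
P(g) = 60 (P(g) = 12*(-1 + 6) = 12*5 = 60)
sqrt(P(-12) - 4312) = sqrt(60 - 4312) = sqrt(-4252) = 2*I*sqrt(1063)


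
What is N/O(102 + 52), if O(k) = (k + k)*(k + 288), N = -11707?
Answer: -11707/136136 ≈ -0.085995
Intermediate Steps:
O(k) = 2*k*(288 + k) (O(k) = (2*k)*(288 + k) = 2*k*(288 + k))
N/O(102 + 52) = -11707*1/(2*(102 + 52)*(288 + (102 + 52))) = -11707*1/(308*(288 + 154)) = -11707/(2*154*442) = -11707/136136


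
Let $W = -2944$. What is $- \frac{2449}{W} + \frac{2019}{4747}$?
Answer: $\frac{17569339}{13975168} \approx 1.2572$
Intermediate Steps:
$- \frac{2449}{W} + \frac{2019}{4747} = - \frac{2449}{-2944} + \frac{2019}{4747} = \left(-2449\right) \left(- \frac{1}{2944}\right) + 2019 \cdot \frac{1}{4747} = \frac{2449}{2944} + \frac{2019}{4747} = \frac{17569339}{13975168}$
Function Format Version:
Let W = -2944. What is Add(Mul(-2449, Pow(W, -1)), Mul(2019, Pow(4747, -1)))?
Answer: Rational(17569339, 13975168) ≈ 1.2572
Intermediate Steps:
Add(Mul(-2449, Pow(W, -1)), Mul(2019, Pow(4747, -1))) = Add(Mul(-2449, Pow(-2944, -1)), Mul(2019, Pow(4747, -1))) = Add(Mul(-2449, Rational(-1, 2944)), Mul(2019, Rational(1, 4747))) = Add(Rational(2449, 2944), Rational(2019, 4747)) = Rational(17569339, 13975168)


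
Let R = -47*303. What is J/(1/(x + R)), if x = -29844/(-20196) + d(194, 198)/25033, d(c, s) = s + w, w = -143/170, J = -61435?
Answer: 2233696239332783/2553366 ≈ 8.7480e+8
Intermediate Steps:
w = -143/170 (w = -143*1/170 = -143/170 ≈ -0.84118)
R = -14241
d(c, s) = -143/170 + s (d(c, s) = s - 143/170 = -143/170 + s)
x = 208629631/140435130 (x = -29844/(-20196) + (-143/170 + 198)/25033 = -29844*(-1/20196) + (33517/170)*(1/25033) = 829/561 + 33517/4255610 = 208629631/140435130 ≈ 1.4856)
J/(1/(x + R)) = -61435/(1/(208629631/140435130 - 14241)) = -61435/(1/(-1999728056699/140435130)) = -61435/(-140435130/1999728056699) = -61435*(-1999728056699/140435130) = 2233696239332783/2553366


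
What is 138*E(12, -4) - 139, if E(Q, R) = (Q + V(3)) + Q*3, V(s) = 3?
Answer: 6899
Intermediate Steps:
E(Q, R) = 3 + 4*Q (E(Q, R) = (Q + 3) + Q*3 = (3 + Q) + 3*Q = 3 + 4*Q)
138*E(12, -4) - 139 = 138*(3 + 4*12) - 139 = 138*(3 + 48) - 139 = 138*51 - 139 = 7038 - 139 = 6899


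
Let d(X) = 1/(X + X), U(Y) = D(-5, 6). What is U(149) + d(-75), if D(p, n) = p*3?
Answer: -2251/150 ≈ -15.007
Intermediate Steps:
D(p, n) = 3*p
U(Y) = -15 (U(Y) = 3*(-5) = -15)
d(X) = 1/(2*X)
U(149) + d(-75) = -15 + (½)/(-75) = -15 + (½)*(-1/75) = -15 - 1/150 = -2251/150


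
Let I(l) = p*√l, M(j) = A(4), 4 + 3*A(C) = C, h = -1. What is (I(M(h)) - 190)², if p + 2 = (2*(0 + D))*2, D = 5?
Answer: 36100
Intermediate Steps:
A(C) = -4/3 + C/3
M(j) = 0 (M(j) = -4/3 + (⅓)*4 = -4/3 + 4/3 = 0)
p = 18 (p = -2 + (2*(0 + 5))*2 = -2 + (2*5)*2 = -2 + 10*2 = -2 + 20 = 18)
I(l) = 18*√l
(I(M(h)) - 190)² = (18*√0 - 190)² = (18*0 - 190)² = (0 - 190)² = (-190)² = 36100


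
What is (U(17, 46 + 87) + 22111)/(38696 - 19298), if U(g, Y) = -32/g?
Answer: 125285/109922 ≈ 1.1398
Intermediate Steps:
(U(17, 46 + 87) + 22111)/(38696 - 19298) = (-32/17 + 22111)/(38696 - 19298) = (-32*1/17 + 22111)/19398 = (-32/17 + 22111)*(1/19398) = (375855/17)*(1/19398) = 125285/109922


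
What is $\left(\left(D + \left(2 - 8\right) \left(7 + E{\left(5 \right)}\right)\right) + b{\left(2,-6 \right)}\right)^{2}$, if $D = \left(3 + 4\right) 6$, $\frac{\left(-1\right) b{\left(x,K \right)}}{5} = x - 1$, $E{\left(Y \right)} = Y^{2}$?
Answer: $24025$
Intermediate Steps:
$b{\left(x,K \right)} = 5 - 5 x$ ($b{\left(x,K \right)} = - 5 \left(x - 1\right) = - 5 \left(-1 + x\right) = 5 - 5 x$)
$D = 42$ ($D = 7 \cdot 6 = 42$)
$\left(\left(D + \left(2 - 8\right) \left(7 + E{\left(5 \right)}\right)\right) + b{\left(2,-6 \right)}\right)^{2} = \left(\left(42 + \left(2 - 8\right) \left(7 + 5^{2}\right)\right) + \left(5 - 10\right)\right)^{2} = \left(\left(42 - 6 \left(7 + 25\right)\right) + \left(5 - 10\right)\right)^{2} = \left(\left(42 - 192\right) - 5\right)^{2} = \left(-150 - 5\right)^{2} = \left(-155\right)^{2} = 24025$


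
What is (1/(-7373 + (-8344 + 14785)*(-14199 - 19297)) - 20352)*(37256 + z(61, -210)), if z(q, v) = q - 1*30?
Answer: -163729005969444903/215755109 ≈ -7.5886e+8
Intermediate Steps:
z(q, v) = -30 + q (z(q, v) = q - 30 = -30 + q)
(1/(-7373 + (-8344 + 14785)*(-14199 - 19297)) - 20352)*(37256 + z(61, -210)) = (1/(-7373 + (-8344 + 14785)*(-14199 - 19297)) - 20352)*(37256 + (-30 + 61)) = (1/(-7373 + 6441*(-33496)) - 20352)*(37256 + 31) = (1/(-7373 - 215747736) - 20352)*37287 = (1/(-215755109) - 20352)*37287 = (-1/215755109 - 20352)*37287 = -4391047978369/215755109*37287 = -163729005969444903/215755109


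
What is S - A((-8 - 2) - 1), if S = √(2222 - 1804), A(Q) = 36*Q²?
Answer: -4356 + √418 ≈ -4335.6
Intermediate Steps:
S = √418 ≈ 20.445
S - A((-8 - 2) - 1) = √418 - 36*((-8 - 2) - 1)² = √418 - 36*(-10 - 1)² = √418 - 36*(-11)² = √418 - 36*121 = √418 - 1*4356 = √418 - 4356 = -4356 + √418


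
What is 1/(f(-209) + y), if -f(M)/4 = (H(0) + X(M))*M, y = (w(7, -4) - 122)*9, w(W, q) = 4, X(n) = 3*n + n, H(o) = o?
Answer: -1/699958 ≈ -1.4287e-6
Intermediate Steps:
X(n) = 4*n
y = -1062 (y = (4 - 122)*9 = -118*9 = -1062)
f(M) = -16*M**2 (f(M) = -4*(0 + 4*M)*M = -4*4*M*M = -16*M**2)
1/(f(-209) + y) = 1/(-16*(-209)**2 - 1062) = 1/(-16*43681 - 1062) = 1/(-698896 - 1062) = 1/(-699958) = -1/699958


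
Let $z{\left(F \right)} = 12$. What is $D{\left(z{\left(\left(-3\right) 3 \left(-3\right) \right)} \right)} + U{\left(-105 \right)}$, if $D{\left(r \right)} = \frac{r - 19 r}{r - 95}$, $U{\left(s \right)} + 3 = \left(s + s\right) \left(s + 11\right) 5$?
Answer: $\frac{8192067}{83} \approx 98700.0$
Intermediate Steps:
$U{\left(s \right)} = -3 + 10 s \left(11 + s\right)$ ($U{\left(s \right)} = -3 + \left(s + s\right) \left(s + 11\right) 5 = -3 + 2 s \left(11 + s\right) 5 = -3 + 10 s \left(11 + s\right)$)
$D{\left(r \right)} = - \frac{18 r}{-95 + r}$ ($D{\left(r \right)} = \frac{\left(-18\right) r}{-95 + r} = - \frac{18 r}{-95 + r}$)
$D{\left(z{\left(\left(-3\right) 3 \left(-3\right) \right)} \right)} + U{\left(-105 \right)} = \left(-18\right) 12 \frac{1}{-95 + 12} + \left(-3 + 10 \left(-105\right)^{2} + 110 \left(-105\right)\right) = \left(-18\right) 12 \frac{1}{-83} - -98697 = \left(-18\right) 12 \left(- \frac{1}{83}\right) - -98697 = \frac{216}{83} + 98697 = \frac{8192067}{83}$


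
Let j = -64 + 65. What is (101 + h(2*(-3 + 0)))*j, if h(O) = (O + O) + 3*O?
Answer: 71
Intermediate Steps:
j = 1
h(O) = 5*O (h(O) = 2*O + 3*O = 5*O)
(101 + h(2*(-3 + 0)))*j = (101 + 5*(2*(-3 + 0)))*1 = (101 + 5*(2*(-3)))*1 = (101 + 5*(-6))*1 = (101 - 30)*1 = 71*1 = 71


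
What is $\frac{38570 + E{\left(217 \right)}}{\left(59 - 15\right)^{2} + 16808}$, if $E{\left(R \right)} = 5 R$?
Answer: $\frac{3605}{1704} \approx 2.1156$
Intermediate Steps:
$\frac{38570 + E{\left(217 \right)}}{\left(59 - 15\right)^{2} + 16808} = \frac{38570 + 5 \cdot 217}{\left(59 - 15\right)^{2} + 16808} = \frac{38570 + 1085}{44^{2} + 16808} = \frac{39655}{1936 + 16808} = \frac{39655}{18744} = 39655 \cdot \frac{1}{18744} = \frac{3605}{1704}$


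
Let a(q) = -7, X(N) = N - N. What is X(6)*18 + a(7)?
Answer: -7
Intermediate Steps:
X(N) = 0
X(6)*18 + a(7) = 0*18 - 7 = 0 - 7 = -7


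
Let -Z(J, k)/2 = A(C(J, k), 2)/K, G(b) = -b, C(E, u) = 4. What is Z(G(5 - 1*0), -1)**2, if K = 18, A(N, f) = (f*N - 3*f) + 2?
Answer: 16/81 ≈ 0.19753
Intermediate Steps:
A(N, f) = 2 - 3*f + N*f (A(N, f) = (N*f - 3*f) + 2 = (-3*f + N*f) + 2 = 2 - 3*f + N*f)
Z(J, k) = -4/9 (Z(J, k) = -2*(2 - 3*2 + 4*2)/18 = -2*(2 - 6 + 8)/18 = -8/18 = -2*2/9 = -4/9)
Z(G(5 - 1*0), -1)**2 = (-4/9)**2 = 16/81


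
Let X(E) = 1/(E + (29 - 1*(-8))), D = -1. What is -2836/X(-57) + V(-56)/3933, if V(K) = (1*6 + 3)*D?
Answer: 24786639/437 ≈ 56720.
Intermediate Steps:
X(E) = 1/(37 + E) (X(E) = 1/(E + (29 + 8)) = 1/(E + 37) = 1/(37 + E))
V(K) = -9 (V(K) = (1*6 + 3)*(-1) = (6 + 3)*(-1) = 9*(-1) = -9)
-2836/X(-57) + V(-56)/3933 = -2836/(1/(37 - 57)) - 9/3933 = -2836/(1/(-20)) - 9*1/3933 = -2836/(-1/20) - 1/437 = -2836*(-20) - 1/437 = 56720 - 1/437 = 24786639/437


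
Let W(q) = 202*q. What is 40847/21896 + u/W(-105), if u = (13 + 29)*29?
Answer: 19992751/11057480 ≈ 1.8081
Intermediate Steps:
u = 1218 (u = 42*29 = 1218)
40847/21896 + u/W(-105) = 40847/21896 + 1218/((202*(-105))) = 40847*(1/21896) + 1218/(-21210) = 40847/21896 + 1218*(-1/21210) = 40847/21896 - 29/505 = 19992751/11057480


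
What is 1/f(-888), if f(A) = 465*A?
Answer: -1/412920 ≈ -2.4218e-6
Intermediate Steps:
1/f(-888) = 1/(465*(-888)) = 1/(-412920) = -1/412920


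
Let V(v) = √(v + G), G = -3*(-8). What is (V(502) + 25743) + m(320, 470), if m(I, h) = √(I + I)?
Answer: 25743 + √526 + 8*√10 ≈ 25791.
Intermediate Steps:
G = 24 (G = -1*(-24) = 24)
V(v) = √(24 + v) (V(v) = √(v + 24) = √(24 + v))
m(I, h) = √2*√I (m(I, h) = √(2*I) = √2*√I)
(V(502) + 25743) + m(320, 470) = (√(24 + 502) + 25743) + √2*√320 = (√526 + 25743) + √2*(8*√5) = (25743 + √526) + 8*√10 = 25743 + √526 + 8*√10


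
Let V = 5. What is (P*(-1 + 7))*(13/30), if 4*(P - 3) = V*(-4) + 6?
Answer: -13/10 ≈ -1.3000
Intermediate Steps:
P = -1/2 (P = 3 + (5*(-4) + 6)/4 = 3 + (-20 + 6)/4 = 3 + (1/4)*(-14) = 3 - 7/2 = -1/2 ≈ -0.50000)
(P*(-1 + 7))*(13/30) = (-(-1 + 7)/2)*(13/30) = (-1/2*6)*(13*(1/30)) = -3*13/30 = -13/10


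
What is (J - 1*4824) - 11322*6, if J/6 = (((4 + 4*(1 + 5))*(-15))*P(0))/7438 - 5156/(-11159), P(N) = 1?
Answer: -3019296364032/41500321 ≈ -72754.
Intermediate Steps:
J = 100990644/41500321 (J = 6*((((4 + 4*(1 + 5))*(-15))*1)/7438 - 5156/(-11159)) = 6*((((4 + 4*6)*(-15))*1)*(1/7438) - 5156*(-1/11159)) = 6*((((4 + 24)*(-15))*1)*(1/7438) + 5156/11159) = 6*(((28*(-15))*1)*(1/7438) + 5156/11159) = 6*(-420*1*(1/7438) + 5156/11159) = 6*(-420*1/7438 + 5156/11159) = 6*(-210/3719 + 5156/11159) = 6*(16831774/41500321) = 100990644/41500321 ≈ 2.4335)
(J - 1*4824) - 11322*6 = (100990644/41500321 - 1*4824) - 11322*6 = (100990644/41500321 - 4824) - 67932 = -200096557860/41500321 - 67932 = -3019296364032/41500321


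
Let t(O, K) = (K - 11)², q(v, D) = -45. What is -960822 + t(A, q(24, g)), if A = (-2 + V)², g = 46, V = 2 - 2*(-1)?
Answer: -957686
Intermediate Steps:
V = 4 (V = 2 + 2 = 4)
A = 4 (A = (-2 + 4)² = 2² = 4)
t(O, K) = (-11 + K)²
-960822 + t(A, q(24, g)) = -960822 + (-11 - 45)² = -960822 + (-56)² = -960822 + 3136 = -957686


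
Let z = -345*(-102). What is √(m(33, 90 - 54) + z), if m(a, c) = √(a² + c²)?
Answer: √(35190 + 3*√265) ≈ 187.72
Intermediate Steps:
z = 35190
√(m(33, 90 - 54) + z) = √(√(33² + (90 - 54)²) + 35190) = √(√(1089 + 36²) + 35190) = √(√(1089 + 1296) + 35190) = √(√2385 + 35190) = √(3*√265 + 35190) = √(35190 + 3*√265)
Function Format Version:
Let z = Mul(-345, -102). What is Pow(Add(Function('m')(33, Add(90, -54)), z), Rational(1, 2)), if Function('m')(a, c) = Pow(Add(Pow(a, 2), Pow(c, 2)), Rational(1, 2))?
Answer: Pow(Add(35190, Mul(3, Pow(265, Rational(1, 2)))), Rational(1, 2)) ≈ 187.72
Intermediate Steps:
z = 35190
Pow(Add(Function('m')(33, Add(90, -54)), z), Rational(1, 2)) = Pow(Add(Pow(Add(Pow(33, 2), Pow(Add(90, -54), 2)), Rational(1, 2)), 35190), Rational(1, 2)) = Pow(Add(Pow(Add(1089, Pow(36, 2)), Rational(1, 2)), 35190), Rational(1, 2)) = Pow(Add(Pow(Add(1089, 1296), Rational(1, 2)), 35190), Rational(1, 2)) = Pow(Add(Pow(2385, Rational(1, 2)), 35190), Rational(1, 2)) = Pow(Add(Mul(3, Pow(265, Rational(1, 2))), 35190), Rational(1, 2)) = Pow(Add(35190, Mul(3, Pow(265, Rational(1, 2)))), Rational(1, 2))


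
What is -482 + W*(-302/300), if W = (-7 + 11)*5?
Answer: -7532/15 ≈ -502.13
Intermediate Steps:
W = 20 (W = 4*5 = 20)
-482 + W*(-302/300) = -482 + 20*(-302/300) = -482 + 20*(-302*1/300) = -482 + 20*(-151/150) = -482 - 302/15 = -7532/15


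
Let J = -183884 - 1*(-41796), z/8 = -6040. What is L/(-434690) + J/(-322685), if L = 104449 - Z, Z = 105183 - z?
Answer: 7759322271/14026794265 ≈ 0.55318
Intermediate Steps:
z = -48320 (z = 8*(-6040) = -48320)
Z = 153503 (Z = 105183 - 1*(-48320) = 105183 + 48320 = 153503)
J = -142088 (J = -183884 + 41796 = -142088)
L = -49054 (L = 104449 - 1*153503 = 104449 - 153503 = -49054)
L/(-434690) + J/(-322685) = -49054/(-434690) - 142088/(-322685) = -49054*(-1/434690) - 142088*(-1/322685) = 24527/217345 + 142088/322685 = 7759322271/14026794265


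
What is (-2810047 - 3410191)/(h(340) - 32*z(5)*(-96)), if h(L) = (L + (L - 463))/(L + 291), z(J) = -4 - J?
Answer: 3924970178/17445671 ≈ 224.98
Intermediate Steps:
h(L) = (-463 + 2*L)/(291 + L) (h(L) = (L + (-463 + L))/(291 + L) = (-463 + 2*L)/(291 + L))
(-2810047 - 3410191)/(h(340) - 32*z(5)*(-96)) = (-2810047 - 3410191)/((-463 + 2*340)/(291 + 340) - 32*(-4 - 1*5)*(-96)) = -6220238/((-463 + 680)/631 - 32*(-4 - 5)*(-96)) = -6220238/((1/631)*217 - 32*(-9)*(-96)) = -6220238/(217/631 + 288*(-96)) = -6220238/(217/631 - 27648) = -6220238/(-17445671/631) = -6220238*(-631/17445671) = 3924970178/17445671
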